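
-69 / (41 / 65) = -4485 / 41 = -109.39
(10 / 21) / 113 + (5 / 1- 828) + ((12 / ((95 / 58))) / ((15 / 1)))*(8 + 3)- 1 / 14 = -1843369783 / 2254350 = -817.69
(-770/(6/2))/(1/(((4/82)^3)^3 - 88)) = 7394466624844801040/327381934393961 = 22586.67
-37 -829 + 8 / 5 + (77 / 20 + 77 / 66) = -51563 / 60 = -859.38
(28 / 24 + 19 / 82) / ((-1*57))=-172 / 7011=-0.02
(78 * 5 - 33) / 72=4.96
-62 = -62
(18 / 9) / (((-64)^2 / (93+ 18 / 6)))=0.05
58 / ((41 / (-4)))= -232 / 41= -5.66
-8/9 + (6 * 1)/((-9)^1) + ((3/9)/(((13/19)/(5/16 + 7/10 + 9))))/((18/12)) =7939/4680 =1.70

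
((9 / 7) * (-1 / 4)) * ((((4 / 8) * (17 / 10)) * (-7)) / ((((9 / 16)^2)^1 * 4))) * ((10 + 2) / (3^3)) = 272 / 405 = 0.67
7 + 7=14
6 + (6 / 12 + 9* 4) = 42.50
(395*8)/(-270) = -316/27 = -11.70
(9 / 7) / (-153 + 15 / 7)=-3 / 352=-0.01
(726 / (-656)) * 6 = -1089 / 164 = -6.64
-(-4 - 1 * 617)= 621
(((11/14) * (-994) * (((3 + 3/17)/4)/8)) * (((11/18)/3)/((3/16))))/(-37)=8591/3774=2.28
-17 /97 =-0.18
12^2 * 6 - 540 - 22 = 302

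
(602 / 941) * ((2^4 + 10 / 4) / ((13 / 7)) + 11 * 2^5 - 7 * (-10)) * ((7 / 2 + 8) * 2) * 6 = 466513278 / 12233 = 38135.64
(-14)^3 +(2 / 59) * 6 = -161884 / 59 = -2743.80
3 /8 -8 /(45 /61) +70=21431 /360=59.53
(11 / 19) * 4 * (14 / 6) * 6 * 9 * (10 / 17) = 55440 / 323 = 171.64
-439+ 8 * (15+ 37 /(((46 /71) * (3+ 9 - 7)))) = -26177 /115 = -227.63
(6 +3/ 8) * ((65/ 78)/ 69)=85/ 1104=0.08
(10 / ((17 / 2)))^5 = 3200000 / 1419857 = 2.25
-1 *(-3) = 3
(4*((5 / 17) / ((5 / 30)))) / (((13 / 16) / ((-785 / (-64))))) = 23550 / 221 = 106.56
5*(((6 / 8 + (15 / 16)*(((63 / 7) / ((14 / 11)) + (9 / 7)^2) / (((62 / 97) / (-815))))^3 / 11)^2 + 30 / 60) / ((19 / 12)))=321844819919705475917988376880273179308709016489055 / 7403303204340475924163854336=43473137738166845337040.38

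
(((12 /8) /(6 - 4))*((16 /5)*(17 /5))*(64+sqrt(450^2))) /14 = 52428 /175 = 299.59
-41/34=-1.21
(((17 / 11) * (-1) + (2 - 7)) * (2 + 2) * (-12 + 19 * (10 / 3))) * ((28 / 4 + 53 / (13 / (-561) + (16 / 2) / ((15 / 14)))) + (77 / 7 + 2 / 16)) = -708418200 / 20879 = -33929.70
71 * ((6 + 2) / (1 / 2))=1136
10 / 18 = 5 / 9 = 0.56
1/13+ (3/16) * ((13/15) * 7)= 1263/1040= 1.21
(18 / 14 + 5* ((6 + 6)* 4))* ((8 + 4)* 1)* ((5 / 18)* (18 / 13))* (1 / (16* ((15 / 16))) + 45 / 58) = 2476074 / 2639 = 938.26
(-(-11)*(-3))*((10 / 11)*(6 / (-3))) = 60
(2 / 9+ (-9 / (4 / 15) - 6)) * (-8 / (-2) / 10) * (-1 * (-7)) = -9961 / 90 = -110.68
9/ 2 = 4.50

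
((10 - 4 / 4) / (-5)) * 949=-8541 / 5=-1708.20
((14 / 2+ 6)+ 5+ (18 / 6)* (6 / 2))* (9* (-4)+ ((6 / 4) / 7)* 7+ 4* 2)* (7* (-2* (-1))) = -10017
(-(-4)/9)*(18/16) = 1/2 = 0.50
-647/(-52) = 647/52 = 12.44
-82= -82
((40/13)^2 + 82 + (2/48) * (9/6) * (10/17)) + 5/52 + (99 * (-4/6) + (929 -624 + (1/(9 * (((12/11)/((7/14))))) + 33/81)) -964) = -5455321/8619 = -632.94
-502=-502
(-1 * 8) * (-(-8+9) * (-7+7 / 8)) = -49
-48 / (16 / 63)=-189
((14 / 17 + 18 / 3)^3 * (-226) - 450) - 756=-358687574 / 4913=-73007.85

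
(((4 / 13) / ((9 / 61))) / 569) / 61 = 4 / 66573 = 0.00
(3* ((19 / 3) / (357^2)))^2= 361 / 16243247601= 0.00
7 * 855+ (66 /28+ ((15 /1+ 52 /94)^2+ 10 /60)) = 288976823 /46389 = 6229.43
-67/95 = -0.71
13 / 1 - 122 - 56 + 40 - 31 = -156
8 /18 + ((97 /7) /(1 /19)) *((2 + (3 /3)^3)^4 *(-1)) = -1343519 /63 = -21325.70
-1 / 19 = -0.05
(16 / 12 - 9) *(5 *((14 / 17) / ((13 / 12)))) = -6440 / 221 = -29.14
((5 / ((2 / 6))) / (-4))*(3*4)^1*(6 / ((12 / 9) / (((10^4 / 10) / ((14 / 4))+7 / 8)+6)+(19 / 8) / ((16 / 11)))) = -1698796800 / 10302067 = -164.90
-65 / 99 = -0.66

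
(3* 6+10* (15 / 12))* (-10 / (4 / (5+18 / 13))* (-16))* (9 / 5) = 182268 / 13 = 14020.62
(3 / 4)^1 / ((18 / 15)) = 5 / 8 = 0.62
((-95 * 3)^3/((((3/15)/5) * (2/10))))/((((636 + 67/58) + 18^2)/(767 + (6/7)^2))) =-6313640266968750/2731603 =-2311331575.99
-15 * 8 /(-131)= 0.92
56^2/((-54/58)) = -90944/27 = -3368.30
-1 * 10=-10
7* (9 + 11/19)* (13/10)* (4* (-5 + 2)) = -99372/95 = -1046.02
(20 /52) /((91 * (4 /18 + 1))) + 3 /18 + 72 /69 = 2179381 /1795794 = 1.21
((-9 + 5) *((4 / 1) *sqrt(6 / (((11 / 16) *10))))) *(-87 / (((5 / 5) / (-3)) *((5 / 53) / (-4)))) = 3541248 *sqrt(165) / 275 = 165411.47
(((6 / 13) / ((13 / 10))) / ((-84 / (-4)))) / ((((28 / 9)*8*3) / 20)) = 75 / 16562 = 0.00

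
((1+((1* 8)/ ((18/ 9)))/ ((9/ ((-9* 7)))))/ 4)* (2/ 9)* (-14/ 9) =7/ 3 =2.33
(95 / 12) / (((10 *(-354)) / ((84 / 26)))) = -133 / 18408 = -0.01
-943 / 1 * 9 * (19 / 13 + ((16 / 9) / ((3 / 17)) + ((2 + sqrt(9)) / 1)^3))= -45192332 / 39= -1158777.74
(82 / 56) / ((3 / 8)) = 3.90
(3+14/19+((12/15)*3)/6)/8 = 393/760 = 0.52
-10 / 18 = -0.56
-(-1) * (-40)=-40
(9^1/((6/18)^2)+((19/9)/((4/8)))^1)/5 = 767/45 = 17.04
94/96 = 47/48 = 0.98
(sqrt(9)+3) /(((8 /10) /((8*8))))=480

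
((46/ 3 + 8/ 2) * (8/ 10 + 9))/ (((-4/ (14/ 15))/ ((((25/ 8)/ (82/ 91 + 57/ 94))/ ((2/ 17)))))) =-778.98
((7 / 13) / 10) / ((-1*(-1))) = 7 / 130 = 0.05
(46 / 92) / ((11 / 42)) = 21 / 11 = 1.91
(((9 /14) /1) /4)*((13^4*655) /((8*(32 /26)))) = 2188772235 /7168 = 305353.27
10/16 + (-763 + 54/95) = -578973/760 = -761.81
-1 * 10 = -10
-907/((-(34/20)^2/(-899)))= -81539300/289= -282142.91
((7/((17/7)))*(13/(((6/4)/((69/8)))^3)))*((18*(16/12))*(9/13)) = 16096941/136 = 118359.86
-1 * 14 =-14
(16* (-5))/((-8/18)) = 180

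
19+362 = 381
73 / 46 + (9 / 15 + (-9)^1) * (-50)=19393 / 46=421.59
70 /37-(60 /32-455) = 134685 /296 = 455.02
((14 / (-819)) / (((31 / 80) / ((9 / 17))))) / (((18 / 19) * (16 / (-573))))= 18145 / 20553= 0.88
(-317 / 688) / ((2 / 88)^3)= -39249.02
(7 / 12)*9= 21 / 4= 5.25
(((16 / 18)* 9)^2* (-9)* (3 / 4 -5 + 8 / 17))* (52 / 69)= 641472 / 391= 1640.59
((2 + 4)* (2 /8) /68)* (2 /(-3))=-1 /68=-0.01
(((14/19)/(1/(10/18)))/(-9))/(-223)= 70/343197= 0.00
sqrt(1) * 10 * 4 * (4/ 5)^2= 128/ 5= 25.60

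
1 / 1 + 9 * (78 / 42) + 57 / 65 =8459 / 455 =18.59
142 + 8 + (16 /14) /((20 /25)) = 1060 /7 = 151.43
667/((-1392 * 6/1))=-23/288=-0.08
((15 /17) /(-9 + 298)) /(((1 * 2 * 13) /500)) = 3750 /63869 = 0.06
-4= -4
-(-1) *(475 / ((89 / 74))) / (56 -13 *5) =-43.88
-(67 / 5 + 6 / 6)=-72 / 5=-14.40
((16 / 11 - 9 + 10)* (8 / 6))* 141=5076 / 11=461.45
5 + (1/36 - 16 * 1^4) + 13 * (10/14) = -425/252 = -1.69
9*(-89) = -801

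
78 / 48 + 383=3077 / 8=384.62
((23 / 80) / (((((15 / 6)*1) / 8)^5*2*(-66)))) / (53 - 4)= -0.01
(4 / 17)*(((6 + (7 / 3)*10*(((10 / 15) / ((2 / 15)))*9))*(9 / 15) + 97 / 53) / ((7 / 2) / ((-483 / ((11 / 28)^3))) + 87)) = 2040454381056 / 1187312486405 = 1.72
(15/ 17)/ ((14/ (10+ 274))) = 2130/ 119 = 17.90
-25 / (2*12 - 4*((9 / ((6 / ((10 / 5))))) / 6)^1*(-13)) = -1 / 2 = -0.50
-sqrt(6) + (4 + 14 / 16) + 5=79 / 8 -sqrt(6)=7.43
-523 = -523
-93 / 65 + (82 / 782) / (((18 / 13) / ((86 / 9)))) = -1455668 / 2058615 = -0.71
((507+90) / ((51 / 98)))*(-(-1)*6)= 117012 / 17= 6883.06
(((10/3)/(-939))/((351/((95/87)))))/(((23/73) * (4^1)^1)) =-34675/3957045534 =-0.00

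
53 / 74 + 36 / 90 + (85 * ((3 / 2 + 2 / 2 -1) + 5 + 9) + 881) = 406929 / 185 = 2199.62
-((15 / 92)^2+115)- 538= -5527217 / 8464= -653.03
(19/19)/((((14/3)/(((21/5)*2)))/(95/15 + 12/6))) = 15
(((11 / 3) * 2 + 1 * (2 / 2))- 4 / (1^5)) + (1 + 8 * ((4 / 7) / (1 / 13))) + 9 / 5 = 6989 / 105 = 66.56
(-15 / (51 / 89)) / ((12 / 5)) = -10.91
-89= -89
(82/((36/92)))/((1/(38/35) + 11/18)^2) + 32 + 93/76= 159756191/1304236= 122.49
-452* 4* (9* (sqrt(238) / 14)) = -8136* sqrt(238) / 7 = -17930.87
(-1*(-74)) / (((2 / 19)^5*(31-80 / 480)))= 185707.42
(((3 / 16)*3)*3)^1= 27 / 16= 1.69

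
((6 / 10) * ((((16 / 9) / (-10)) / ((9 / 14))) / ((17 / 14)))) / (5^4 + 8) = -1568 / 7263675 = -0.00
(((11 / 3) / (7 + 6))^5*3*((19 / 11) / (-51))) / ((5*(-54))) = 278179 / 414129073410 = 0.00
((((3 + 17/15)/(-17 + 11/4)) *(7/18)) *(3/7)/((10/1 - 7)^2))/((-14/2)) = 0.00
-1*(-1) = 1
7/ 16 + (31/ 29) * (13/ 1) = 6651/ 464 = 14.33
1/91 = 0.01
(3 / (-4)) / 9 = -1 / 12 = -0.08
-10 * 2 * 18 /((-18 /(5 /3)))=100 /3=33.33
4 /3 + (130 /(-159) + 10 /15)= 188 /159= 1.18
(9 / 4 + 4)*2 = 25 / 2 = 12.50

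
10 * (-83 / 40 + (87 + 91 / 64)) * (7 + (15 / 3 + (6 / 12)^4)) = 5332783 / 512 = 10415.59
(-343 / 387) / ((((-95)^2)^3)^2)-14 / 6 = -487945159159361177490234718 / 209119353925440504638671875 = -2.33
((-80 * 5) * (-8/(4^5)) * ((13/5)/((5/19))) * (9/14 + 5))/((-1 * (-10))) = 19513/1120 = 17.42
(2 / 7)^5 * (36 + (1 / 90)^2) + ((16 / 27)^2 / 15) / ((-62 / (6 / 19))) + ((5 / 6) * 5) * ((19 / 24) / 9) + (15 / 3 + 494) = 1441690156194793 / 2886642586800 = 499.43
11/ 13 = 0.85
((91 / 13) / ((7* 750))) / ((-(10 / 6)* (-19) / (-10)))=-1 / 2375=-0.00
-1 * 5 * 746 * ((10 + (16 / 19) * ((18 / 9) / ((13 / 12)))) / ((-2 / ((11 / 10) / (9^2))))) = 5854981 / 20007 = 292.65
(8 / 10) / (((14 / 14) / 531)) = 2124 / 5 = 424.80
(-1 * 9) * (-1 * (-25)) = -225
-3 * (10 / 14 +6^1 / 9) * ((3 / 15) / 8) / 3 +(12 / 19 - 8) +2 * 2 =-3.40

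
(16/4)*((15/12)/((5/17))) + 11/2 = 22.50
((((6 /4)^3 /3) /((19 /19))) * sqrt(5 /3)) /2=3 * sqrt(15) /16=0.73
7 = 7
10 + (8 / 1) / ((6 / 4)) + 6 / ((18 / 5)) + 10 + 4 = 31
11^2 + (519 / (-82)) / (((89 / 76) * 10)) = 120.46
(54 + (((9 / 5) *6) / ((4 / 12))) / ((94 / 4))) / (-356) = -6507 / 41830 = -0.16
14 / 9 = 1.56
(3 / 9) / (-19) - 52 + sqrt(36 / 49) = -20413 / 399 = -51.16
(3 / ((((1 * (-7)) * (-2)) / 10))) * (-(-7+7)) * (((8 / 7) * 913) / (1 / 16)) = 0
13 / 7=1.86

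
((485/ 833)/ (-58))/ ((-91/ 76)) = 18430/ 2198287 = 0.01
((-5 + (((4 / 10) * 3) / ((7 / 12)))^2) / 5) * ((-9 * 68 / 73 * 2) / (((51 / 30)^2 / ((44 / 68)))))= 2981088 / 5168765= 0.58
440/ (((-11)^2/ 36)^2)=51840/ 1331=38.95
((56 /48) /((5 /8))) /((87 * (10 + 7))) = 28 /22185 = 0.00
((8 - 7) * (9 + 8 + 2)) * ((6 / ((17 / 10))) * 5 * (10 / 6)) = 9500 / 17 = 558.82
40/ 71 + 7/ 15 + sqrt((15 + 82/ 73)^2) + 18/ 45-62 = -44.45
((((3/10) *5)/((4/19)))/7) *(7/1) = 57/8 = 7.12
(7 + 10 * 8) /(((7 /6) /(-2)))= -1044 /7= -149.14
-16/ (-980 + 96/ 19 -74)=152/ 9965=0.02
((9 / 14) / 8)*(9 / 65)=81 / 7280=0.01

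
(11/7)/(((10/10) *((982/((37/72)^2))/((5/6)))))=75295/213808896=0.00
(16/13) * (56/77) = 0.90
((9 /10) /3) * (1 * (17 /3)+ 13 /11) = 113 /55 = 2.05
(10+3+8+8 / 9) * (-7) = -1379 / 9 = -153.22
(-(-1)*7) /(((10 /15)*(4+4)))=1.31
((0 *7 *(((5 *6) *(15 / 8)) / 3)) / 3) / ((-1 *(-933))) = 0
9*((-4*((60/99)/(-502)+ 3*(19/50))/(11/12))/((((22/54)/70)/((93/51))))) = -23406658128/1670405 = -14012.56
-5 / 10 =-1 / 2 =-0.50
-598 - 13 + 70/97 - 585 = -1195.28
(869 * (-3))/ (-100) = 2607/ 100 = 26.07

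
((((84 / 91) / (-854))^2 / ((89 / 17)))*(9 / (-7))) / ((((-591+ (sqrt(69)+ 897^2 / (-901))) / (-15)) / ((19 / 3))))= -210128500782000 / 11439931321656285519071 -141594330420*sqrt(69) / 11439931321656285519071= -0.00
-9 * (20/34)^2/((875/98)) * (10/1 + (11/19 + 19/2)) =-192276/27455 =-7.00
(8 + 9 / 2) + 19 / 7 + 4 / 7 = 221 / 14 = 15.79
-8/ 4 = -2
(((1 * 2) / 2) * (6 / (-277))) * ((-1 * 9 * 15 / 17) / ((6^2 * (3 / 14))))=105 / 4709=0.02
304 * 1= 304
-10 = -10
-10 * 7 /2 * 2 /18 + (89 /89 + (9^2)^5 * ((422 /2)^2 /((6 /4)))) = 931410769901500 /9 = 103490085544611.11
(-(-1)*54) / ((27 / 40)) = 80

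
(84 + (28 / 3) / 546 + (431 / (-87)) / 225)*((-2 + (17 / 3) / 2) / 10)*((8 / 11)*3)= 42749294 / 2799225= 15.27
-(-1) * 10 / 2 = 5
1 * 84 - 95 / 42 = 3433 / 42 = 81.74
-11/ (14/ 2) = -1.57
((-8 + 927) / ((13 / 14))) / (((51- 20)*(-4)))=-6433 / 806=-7.98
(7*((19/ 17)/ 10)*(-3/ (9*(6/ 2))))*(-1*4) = 266/ 765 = 0.35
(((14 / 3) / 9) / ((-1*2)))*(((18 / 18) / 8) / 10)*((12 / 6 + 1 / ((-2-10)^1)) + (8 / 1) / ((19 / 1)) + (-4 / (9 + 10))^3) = -268303 / 35557056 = -0.01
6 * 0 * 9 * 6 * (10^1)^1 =0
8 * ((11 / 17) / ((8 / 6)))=66 / 17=3.88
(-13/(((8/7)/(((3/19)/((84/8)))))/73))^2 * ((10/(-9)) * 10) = -22515025/12996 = -1732.46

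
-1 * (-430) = 430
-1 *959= -959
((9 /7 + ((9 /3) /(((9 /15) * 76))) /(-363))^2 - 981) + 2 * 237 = -18846319716143 /37293789456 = -505.35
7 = 7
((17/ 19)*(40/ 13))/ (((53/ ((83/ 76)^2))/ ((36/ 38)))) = 5270085/ 89791169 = 0.06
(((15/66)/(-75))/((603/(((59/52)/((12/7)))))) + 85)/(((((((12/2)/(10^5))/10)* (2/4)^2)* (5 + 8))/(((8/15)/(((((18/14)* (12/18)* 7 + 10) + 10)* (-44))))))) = -26386072967500/12984276591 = -2032.16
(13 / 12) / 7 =13 / 84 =0.15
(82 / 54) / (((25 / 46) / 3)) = 1886 / 225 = 8.38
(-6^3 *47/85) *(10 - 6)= -40608/85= -477.74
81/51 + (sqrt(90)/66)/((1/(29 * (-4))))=27/17 -58 * sqrt(10)/11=-15.09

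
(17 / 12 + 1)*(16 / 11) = 116 / 33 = 3.52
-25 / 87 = -0.29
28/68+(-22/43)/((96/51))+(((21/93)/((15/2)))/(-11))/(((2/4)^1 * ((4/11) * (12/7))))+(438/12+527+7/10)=9207582403/16315920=564.33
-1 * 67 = -67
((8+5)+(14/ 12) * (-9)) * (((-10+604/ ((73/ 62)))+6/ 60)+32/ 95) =6982479/ 5548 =1258.56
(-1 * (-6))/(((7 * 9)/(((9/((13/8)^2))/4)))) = 96/1183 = 0.08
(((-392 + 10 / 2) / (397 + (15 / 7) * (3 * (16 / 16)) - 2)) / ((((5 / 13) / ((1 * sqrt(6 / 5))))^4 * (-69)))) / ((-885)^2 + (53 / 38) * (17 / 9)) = 158766828948 / 135250317891640625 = 0.00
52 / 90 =26 / 45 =0.58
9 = 9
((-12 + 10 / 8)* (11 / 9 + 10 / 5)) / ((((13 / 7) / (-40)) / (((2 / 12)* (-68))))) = -8455.44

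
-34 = -34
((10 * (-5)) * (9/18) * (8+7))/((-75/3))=15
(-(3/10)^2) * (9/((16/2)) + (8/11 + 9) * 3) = -24003/8800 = -2.73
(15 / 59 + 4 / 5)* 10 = 622 / 59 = 10.54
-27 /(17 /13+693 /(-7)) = 351 /1270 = 0.28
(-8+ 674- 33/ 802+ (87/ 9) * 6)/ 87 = 580615/ 69774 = 8.32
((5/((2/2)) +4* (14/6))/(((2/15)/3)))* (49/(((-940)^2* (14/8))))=0.01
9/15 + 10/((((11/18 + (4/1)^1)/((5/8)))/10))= 14.15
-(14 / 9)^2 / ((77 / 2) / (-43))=2408 / 891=2.70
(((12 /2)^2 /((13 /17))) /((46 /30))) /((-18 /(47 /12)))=-3995 /598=-6.68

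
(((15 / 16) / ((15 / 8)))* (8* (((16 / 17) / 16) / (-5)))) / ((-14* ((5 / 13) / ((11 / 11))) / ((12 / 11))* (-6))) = -52 / 32725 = -0.00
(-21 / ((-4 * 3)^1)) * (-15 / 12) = -35 / 16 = -2.19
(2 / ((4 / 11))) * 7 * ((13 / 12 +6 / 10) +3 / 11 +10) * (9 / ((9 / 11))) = 607607 / 120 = 5063.39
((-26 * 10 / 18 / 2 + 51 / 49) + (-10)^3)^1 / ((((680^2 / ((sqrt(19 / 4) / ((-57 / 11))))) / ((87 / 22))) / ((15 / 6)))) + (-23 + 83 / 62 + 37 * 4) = 338633 * sqrt(19) / 163134720 + 7833 / 62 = 126.35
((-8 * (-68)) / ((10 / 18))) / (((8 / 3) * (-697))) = -108 / 205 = -0.53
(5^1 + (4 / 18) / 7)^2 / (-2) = -100489 / 7938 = -12.66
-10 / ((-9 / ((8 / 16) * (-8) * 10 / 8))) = -50 / 9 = -5.56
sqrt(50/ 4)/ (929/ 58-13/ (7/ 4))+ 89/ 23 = 1015* sqrt(2)/ 3487+ 89/ 23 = 4.28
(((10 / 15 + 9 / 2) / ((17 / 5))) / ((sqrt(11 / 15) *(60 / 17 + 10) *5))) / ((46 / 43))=1333 *sqrt(165) / 698280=0.02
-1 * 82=-82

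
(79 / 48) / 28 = 79 / 1344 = 0.06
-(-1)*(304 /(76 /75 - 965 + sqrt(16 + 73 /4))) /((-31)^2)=-0.00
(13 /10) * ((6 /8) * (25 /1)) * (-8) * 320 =-62400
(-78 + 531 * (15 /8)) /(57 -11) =7341 /368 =19.95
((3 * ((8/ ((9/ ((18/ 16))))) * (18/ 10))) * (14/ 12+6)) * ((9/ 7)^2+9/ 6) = 119583/ 980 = 122.02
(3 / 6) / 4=1 / 8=0.12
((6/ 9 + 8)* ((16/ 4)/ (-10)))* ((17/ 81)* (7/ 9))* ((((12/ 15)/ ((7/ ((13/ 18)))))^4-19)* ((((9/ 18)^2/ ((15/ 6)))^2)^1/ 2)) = 41341576032679/ 769011734531250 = 0.05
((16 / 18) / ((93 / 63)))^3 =175616 / 804357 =0.22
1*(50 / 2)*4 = 100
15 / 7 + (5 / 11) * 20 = 11.23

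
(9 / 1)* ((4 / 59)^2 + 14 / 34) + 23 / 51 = 745316 / 177531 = 4.20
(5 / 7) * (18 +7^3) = 1805 / 7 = 257.86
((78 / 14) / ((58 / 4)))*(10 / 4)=195 / 203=0.96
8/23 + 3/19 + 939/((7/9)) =3694634/3059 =1207.79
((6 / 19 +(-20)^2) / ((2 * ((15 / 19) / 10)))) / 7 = 7606 / 21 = 362.19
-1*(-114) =114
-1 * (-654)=654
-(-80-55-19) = 154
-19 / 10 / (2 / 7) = -133 / 20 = -6.65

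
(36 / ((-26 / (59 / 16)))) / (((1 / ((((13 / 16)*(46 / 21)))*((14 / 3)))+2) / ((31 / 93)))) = -4071 / 5072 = -0.80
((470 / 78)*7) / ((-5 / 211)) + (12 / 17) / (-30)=-5900693 / 3315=-1780.00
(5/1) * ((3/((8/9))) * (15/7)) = 2025/56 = 36.16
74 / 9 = 8.22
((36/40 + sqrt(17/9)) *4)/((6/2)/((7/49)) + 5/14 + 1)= 0.41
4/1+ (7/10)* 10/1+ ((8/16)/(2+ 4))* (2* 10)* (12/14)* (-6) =17/7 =2.43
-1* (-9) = 9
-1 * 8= -8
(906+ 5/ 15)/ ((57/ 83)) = 225677/ 171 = 1319.75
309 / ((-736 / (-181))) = 55929 / 736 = 75.99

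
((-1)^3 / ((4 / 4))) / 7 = -1 / 7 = -0.14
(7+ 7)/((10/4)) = 28/5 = 5.60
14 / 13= 1.08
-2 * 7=-14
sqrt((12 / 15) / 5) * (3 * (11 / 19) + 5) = 256 / 95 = 2.69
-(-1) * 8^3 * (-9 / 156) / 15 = -128 / 65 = -1.97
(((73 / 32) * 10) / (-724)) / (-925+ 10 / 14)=511 / 14989696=0.00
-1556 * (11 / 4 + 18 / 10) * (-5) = 35399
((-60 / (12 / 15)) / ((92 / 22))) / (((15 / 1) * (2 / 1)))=-55 / 92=-0.60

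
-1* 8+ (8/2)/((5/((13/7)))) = -228/35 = -6.51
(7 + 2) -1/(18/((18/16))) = 143/16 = 8.94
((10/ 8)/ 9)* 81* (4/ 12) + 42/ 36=59/ 12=4.92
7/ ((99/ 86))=602/ 99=6.08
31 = 31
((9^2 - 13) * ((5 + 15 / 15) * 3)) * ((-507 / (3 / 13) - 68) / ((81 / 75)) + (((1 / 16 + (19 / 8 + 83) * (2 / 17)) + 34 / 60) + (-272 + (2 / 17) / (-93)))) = -894928289 / 310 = -2886865.45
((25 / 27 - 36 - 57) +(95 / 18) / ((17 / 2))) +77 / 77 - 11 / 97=-4032295 / 44523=-90.57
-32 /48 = -0.67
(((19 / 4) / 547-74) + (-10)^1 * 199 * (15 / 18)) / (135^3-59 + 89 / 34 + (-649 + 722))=-193306643 / 274550179830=-0.00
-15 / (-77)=15 / 77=0.19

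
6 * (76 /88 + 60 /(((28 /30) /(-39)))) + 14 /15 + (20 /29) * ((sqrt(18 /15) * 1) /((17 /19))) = -17367437 /1155 + 76 * sqrt(30) /493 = -15035.90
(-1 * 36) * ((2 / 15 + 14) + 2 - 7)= -1644 / 5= -328.80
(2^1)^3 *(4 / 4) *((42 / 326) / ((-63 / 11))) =-88 / 489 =-0.18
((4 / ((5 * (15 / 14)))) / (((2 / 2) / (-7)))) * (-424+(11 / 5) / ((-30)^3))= 2804760539 / 1265625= 2216.11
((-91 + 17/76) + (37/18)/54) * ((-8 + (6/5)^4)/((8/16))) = 3103496408/2885625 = 1075.50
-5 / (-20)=1 / 4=0.25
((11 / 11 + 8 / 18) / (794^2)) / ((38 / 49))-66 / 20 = -3557547163 / 1078045560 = -3.30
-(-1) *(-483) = -483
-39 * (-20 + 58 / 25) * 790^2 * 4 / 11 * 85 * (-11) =-146312006880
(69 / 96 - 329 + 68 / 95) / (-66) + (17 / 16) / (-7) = 2252471 / 468160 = 4.81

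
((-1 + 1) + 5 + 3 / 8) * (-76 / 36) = -817 / 72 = -11.35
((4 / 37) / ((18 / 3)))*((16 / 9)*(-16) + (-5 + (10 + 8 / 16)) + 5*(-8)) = -1133 / 999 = -1.13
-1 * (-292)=292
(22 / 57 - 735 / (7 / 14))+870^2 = 755430.39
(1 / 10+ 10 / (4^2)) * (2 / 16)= 29 / 320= 0.09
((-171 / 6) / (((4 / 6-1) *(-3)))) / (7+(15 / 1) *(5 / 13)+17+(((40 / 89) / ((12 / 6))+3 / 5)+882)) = -329745 / 10558712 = -0.03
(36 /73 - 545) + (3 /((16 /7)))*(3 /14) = -1271311 /2336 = -544.23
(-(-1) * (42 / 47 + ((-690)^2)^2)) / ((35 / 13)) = 138496109310546 / 1645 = 84192163714.62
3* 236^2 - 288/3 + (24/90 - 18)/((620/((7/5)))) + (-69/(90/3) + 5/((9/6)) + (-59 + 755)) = 167688.99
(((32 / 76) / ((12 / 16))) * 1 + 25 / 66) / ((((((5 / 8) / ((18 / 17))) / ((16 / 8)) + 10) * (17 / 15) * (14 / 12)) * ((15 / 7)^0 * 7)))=1018656 / 103239521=0.01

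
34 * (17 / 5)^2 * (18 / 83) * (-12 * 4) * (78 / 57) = -220731264 / 39425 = -5598.76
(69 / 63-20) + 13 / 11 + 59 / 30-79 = -218887 / 2310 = -94.76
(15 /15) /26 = 1 /26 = 0.04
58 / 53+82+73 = 8273 / 53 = 156.09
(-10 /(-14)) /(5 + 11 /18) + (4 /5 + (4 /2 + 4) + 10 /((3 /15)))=201238 /3535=56.93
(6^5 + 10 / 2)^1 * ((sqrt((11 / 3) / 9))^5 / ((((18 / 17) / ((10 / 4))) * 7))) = 80027585 * sqrt(33) / 1653372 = 278.05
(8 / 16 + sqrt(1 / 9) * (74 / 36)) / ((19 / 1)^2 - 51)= 16 / 4185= 0.00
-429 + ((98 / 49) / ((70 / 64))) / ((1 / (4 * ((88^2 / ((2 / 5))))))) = 988229 / 7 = 141175.57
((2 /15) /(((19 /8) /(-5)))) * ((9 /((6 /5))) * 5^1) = -200 /19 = -10.53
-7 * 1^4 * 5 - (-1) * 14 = -21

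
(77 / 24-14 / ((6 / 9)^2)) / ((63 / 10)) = -485 / 108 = -4.49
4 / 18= 2 / 9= 0.22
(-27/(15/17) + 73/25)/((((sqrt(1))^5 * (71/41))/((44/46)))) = -624184/40825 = -15.29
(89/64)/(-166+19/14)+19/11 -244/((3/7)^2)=-9688068877/7302240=-1326.73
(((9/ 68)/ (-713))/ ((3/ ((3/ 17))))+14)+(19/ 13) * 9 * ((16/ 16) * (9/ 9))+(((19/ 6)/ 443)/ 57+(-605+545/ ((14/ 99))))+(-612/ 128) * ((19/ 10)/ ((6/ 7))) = 156243711663069193/ 47847028844160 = 3265.48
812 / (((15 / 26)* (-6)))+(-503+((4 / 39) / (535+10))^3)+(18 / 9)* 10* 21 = -3049533674061161 / 9602478156375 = -317.58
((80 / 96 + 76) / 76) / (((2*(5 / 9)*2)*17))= 1383 / 51680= 0.03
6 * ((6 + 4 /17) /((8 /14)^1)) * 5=5565 /17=327.35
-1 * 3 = -3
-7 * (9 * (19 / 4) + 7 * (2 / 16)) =-2443 / 8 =-305.38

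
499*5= 2495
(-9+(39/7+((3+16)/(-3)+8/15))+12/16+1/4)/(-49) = 288/1715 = 0.17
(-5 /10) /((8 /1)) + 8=127 /16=7.94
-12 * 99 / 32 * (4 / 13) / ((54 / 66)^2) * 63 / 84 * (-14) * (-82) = -381997 / 26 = -14692.19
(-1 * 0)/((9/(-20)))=0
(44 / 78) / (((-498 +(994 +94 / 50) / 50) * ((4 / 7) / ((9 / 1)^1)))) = -48125 / 2589613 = -0.02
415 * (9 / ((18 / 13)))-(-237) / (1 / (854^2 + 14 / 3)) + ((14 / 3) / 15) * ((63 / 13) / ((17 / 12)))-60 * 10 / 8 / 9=172851688.23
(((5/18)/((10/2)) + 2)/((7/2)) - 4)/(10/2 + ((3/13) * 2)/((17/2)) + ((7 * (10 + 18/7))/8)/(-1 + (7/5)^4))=-654160/1710849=-0.38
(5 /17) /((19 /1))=5 /323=0.02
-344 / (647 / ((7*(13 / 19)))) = -31304 / 12293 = -2.55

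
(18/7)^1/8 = 9/28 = 0.32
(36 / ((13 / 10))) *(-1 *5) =-1800 / 13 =-138.46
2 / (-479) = -2 / 479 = -0.00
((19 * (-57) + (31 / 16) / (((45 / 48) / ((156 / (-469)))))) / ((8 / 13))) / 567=-33036211 / 10636920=-3.11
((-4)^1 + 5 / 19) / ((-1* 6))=71 / 114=0.62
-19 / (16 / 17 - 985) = 323 / 16729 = 0.02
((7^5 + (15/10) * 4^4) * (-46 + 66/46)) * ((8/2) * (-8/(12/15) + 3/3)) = 634347900/23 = 27580343.48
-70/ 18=-35/ 9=-3.89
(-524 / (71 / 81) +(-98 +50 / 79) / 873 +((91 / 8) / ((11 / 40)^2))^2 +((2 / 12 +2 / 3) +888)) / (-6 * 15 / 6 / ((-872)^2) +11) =416392669551443202208 / 199882165461497211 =2083.19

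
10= 10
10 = 10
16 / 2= 8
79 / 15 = 5.27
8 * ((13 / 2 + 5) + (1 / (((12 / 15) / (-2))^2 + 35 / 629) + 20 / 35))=3172916 / 23737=133.67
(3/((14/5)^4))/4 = 1875/153664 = 0.01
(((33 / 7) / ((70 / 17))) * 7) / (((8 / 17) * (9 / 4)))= 3179 / 420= 7.57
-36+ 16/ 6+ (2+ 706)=2024/ 3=674.67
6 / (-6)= -1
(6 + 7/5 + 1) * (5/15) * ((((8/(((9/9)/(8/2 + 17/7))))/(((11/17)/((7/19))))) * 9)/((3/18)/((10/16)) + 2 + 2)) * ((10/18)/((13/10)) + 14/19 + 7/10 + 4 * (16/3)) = 4011.98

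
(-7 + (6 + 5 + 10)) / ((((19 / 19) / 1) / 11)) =154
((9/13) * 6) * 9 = 486/13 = 37.38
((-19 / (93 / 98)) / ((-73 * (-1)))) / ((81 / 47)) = -0.16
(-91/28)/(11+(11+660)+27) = -13/2836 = -0.00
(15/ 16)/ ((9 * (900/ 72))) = 1/ 120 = 0.01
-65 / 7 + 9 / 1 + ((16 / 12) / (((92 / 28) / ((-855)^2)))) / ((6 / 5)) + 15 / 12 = 159201621 / 644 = 247207.49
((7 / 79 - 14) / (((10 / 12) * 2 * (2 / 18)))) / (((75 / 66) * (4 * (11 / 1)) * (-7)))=4239 / 19750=0.21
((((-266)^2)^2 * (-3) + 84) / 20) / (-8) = 3754808631 / 40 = 93870215.78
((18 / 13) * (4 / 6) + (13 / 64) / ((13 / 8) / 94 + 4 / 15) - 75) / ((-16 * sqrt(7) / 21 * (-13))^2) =-769785093 / 7205878784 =-0.11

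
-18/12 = -3/2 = -1.50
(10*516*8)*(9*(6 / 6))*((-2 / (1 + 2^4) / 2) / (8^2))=-341.47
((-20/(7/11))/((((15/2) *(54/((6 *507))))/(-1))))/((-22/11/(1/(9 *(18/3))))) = -3718/1701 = -2.19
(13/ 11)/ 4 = 13/ 44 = 0.30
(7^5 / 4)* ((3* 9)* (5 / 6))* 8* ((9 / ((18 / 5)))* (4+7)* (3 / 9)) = 13865775 / 2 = 6932887.50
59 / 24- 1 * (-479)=11555 / 24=481.46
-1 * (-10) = 10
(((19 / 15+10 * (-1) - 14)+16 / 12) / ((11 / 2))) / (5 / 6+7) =-1284 / 2585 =-0.50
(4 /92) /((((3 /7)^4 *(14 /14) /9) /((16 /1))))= 38416 /207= 185.58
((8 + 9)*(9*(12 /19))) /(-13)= -1836 /247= -7.43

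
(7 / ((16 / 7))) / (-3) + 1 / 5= -197 / 240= -0.82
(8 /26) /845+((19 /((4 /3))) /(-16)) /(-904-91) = 0.00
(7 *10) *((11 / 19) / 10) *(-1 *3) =-231 / 19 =-12.16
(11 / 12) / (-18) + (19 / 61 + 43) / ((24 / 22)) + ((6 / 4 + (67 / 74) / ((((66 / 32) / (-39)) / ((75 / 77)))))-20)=1848056971 / 412922664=4.48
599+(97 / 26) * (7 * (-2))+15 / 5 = 7147 / 13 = 549.77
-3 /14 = -0.21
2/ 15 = 0.13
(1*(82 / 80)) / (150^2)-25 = -22499959 / 900000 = -25.00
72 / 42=12 / 7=1.71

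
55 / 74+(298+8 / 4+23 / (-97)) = 2157033 / 7178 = 300.51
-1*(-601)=601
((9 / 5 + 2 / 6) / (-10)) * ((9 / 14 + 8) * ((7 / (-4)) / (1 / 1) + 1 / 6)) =4598 / 1575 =2.92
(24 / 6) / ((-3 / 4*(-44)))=4 / 33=0.12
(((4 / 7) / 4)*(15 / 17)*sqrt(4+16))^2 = 4500 / 14161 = 0.32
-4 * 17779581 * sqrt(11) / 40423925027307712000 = -17779581 * sqrt(11) / 10105981256826928000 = -0.00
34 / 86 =17 / 43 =0.40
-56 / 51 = -1.10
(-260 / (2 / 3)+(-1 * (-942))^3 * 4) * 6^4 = 4333288961952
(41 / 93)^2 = 1681 / 8649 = 0.19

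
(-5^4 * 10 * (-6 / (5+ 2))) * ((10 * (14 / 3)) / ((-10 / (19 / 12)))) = -39583.33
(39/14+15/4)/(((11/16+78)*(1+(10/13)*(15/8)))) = 38064/1119251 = 0.03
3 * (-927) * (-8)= 22248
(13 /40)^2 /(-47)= -169 /75200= -0.00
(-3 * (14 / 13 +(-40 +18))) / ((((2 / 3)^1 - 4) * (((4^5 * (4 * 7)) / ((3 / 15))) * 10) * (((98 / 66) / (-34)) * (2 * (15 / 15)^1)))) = 0.00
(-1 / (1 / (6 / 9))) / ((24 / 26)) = -13 / 18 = -0.72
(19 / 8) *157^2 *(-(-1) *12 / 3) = 468331 / 2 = 234165.50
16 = 16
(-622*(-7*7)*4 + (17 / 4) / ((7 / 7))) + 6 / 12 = 487667 / 4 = 121916.75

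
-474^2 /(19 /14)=-3145464 /19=-165550.74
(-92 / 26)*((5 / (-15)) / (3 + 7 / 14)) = 92 / 273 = 0.34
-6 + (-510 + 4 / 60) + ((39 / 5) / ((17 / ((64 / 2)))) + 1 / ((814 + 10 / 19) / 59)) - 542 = -4116778949 / 3946380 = -1043.18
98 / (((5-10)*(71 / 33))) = -3234 / 355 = -9.11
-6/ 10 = -3/ 5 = -0.60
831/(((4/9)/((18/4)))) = 67311/8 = 8413.88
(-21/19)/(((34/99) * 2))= -2079/1292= -1.61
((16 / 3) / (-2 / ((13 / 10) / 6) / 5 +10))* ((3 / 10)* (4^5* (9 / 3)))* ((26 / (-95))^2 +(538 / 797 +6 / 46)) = 23266055614464 / 43840877875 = 530.69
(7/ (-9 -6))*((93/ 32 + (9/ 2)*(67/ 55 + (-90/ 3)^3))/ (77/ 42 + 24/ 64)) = 1496776659/ 58300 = 25673.70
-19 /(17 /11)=-12.29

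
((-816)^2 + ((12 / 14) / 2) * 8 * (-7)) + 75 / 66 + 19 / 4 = 29296867 / 44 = 665837.89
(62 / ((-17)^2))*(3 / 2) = 93 / 289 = 0.32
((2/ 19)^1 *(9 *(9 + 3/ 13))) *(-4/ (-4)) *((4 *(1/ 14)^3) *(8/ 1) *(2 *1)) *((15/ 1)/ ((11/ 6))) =1555200/ 931931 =1.67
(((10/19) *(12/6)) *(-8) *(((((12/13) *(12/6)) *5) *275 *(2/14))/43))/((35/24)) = -25344000/520429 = -48.70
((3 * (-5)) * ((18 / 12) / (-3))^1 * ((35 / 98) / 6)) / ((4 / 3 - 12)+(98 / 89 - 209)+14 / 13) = -86775 / 42274568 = -0.00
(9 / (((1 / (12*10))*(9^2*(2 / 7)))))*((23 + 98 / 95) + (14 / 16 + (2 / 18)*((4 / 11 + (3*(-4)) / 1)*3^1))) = 3691639 / 3762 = 981.30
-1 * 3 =-3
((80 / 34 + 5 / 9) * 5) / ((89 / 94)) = 2350 / 153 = 15.36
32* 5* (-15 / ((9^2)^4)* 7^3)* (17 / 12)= -1166200 / 43046721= -0.03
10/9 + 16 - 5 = 109/9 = 12.11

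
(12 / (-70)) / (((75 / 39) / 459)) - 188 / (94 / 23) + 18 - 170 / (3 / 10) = -1668406 / 2625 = -635.58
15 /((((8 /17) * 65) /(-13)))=-51 /8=-6.38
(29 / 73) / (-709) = -29 / 51757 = -0.00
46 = 46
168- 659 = -491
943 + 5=948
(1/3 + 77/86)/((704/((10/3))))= 1585/272448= 0.01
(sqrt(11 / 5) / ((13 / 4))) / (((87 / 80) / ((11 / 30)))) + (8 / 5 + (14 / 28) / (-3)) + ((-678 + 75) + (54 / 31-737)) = -1243247 / 930 + 352 *sqrt(55) / 16965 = -1336.67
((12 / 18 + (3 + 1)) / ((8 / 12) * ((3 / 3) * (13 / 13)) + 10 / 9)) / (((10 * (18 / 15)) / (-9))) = -63 / 32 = -1.97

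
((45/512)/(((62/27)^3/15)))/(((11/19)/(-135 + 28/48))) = -135725602725/5369053184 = -25.28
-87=-87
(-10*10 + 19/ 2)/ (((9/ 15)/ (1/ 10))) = -181/ 12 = -15.08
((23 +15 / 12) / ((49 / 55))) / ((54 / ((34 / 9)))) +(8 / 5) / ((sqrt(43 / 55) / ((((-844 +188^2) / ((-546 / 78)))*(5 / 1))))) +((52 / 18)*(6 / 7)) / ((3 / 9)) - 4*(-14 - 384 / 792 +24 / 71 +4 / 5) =11665142647 / 185987340 - 276000*sqrt(2365) / 301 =-44529.40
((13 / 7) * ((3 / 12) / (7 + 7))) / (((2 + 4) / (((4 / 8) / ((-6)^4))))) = 13 / 6096384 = 0.00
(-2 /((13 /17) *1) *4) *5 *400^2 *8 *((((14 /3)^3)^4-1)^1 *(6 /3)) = -7591750902906368000000 /531441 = -14285218684494361.56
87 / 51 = 29 / 17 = 1.71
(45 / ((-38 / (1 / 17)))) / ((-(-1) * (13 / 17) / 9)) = -405 / 494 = -0.82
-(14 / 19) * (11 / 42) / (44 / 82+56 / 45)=-6765 / 62434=-0.11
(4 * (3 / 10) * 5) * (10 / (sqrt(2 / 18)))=180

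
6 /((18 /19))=6.33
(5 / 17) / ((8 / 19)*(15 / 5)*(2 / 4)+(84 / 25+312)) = 2375 / 2551632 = 0.00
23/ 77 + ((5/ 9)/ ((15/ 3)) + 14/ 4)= 5419/ 1386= 3.91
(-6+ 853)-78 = 769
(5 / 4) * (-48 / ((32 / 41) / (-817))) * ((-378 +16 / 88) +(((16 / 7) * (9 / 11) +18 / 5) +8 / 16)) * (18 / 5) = -258955961337 / 3080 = -84076610.82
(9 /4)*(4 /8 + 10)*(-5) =-945 /8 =-118.12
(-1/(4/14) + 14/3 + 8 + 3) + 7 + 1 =121/6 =20.17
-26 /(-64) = 13 /32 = 0.41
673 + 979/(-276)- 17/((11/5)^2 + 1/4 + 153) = 2920543921/4363284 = 669.35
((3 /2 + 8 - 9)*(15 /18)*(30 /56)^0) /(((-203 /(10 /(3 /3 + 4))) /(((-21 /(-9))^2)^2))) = -1715 /14094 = -0.12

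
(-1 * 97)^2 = 9409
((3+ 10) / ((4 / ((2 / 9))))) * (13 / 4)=169 / 72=2.35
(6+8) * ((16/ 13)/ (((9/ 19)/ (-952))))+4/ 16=-16206731/ 468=-34629.77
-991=-991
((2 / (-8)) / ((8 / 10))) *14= -4.38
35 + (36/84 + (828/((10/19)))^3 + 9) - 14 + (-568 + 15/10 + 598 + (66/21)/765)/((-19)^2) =376347034284129227/96657750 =3893604333.68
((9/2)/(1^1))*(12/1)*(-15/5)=-162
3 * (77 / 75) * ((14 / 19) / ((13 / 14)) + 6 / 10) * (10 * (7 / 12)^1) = 927619 / 37050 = 25.04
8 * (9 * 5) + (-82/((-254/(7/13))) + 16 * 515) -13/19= 269757390/31369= 8599.49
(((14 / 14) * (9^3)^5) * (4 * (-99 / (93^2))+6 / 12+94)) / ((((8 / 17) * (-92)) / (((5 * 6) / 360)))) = -211806864732369819951 / 5658368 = -37432500808072.19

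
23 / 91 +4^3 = 5847 / 91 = 64.25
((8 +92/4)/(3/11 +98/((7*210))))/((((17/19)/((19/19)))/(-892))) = -21672255/238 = -91059.89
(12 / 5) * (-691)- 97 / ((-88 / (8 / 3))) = -273151 / 165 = -1655.46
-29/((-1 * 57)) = 29/57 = 0.51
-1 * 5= -5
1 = 1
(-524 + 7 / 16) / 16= -8377 / 256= -32.72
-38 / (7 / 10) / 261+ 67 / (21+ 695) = -149671 / 1308132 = -0.11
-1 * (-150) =150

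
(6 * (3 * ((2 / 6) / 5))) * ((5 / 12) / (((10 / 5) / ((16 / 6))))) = 2 / 3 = 0.67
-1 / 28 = -0.04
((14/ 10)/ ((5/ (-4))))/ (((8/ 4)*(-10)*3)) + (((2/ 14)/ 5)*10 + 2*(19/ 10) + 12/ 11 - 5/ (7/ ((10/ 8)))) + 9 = 1536431/ 115500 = 13.30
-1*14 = -14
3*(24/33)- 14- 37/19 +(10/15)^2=-25057/1881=-13.32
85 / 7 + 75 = 610 / 7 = 87.14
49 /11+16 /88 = 4.64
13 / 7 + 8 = 69 / 7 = 9.86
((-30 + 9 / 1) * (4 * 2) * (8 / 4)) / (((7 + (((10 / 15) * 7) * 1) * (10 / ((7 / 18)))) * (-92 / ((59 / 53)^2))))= 292404 / 8205089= 0.04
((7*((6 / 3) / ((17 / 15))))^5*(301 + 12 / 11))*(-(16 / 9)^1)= -2412705355200000 / 15618427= -154478127.36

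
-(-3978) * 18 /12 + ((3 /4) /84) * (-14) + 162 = 49031 /8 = 6128.88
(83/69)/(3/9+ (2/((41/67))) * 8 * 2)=3403/148879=0.02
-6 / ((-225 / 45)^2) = -6 / 25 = -0.24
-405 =-405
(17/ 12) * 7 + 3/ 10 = 613/ 60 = 10.22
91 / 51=1.78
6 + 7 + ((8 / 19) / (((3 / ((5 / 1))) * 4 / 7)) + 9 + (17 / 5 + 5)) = 9014 / 285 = 31.63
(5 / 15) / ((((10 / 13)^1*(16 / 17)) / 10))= 221 / 48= 4.60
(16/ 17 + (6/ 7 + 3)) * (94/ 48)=26837/ 2856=9.40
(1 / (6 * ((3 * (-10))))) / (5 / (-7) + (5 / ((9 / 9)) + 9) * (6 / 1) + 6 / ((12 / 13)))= -7 / 113130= -0.00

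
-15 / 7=-2.14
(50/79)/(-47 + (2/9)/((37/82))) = -16650/1223473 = -0.01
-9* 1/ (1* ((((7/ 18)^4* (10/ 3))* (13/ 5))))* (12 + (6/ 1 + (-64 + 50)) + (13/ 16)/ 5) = -58989951/ 312130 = -188.99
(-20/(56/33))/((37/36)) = -2970/259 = -11.47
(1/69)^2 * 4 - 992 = -4722908/4761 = -992.00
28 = 28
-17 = -17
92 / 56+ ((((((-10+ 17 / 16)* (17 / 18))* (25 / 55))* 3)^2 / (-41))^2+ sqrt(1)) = 13077654753991 / 999426097152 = 13.09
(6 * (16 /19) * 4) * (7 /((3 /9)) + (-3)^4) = 39168 /19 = 2061.47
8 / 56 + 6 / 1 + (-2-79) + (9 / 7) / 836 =-438055 / 5852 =-74.86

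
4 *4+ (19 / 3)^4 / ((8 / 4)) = 132913 / 162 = 820.45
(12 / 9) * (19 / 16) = 19 / 12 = 1.58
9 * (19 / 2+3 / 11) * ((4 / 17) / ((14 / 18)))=34830 / 1309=26.61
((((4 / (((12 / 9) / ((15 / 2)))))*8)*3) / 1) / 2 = 270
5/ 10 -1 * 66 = -131/ 2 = -65.50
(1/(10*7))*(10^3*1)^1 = 100/7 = 14.29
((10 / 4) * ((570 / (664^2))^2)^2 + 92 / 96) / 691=13579772582841668079167 / 9791606457052392572583936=0.00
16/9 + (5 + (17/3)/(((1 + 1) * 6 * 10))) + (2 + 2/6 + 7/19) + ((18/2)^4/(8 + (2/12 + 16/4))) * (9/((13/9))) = 7290726109/2163720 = 3369.53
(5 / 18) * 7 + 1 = 53 / 18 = 2.94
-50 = -50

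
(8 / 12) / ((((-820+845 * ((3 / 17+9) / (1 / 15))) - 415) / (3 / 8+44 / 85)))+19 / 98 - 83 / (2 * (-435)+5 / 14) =0.29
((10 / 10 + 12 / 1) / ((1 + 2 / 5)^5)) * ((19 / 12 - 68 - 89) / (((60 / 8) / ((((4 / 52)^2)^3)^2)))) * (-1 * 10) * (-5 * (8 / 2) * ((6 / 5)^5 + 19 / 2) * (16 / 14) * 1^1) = -11179108400 / 1897612903782531117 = -0.00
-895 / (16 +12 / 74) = -33115 / 598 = -55.38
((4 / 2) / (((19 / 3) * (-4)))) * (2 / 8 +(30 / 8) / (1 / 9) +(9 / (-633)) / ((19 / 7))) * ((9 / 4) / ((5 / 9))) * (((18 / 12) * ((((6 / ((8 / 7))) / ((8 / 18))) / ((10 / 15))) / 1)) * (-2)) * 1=11266490151 / 19499776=577.78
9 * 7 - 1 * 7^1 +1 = 57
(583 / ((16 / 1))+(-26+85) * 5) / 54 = 5303 / 864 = 6.14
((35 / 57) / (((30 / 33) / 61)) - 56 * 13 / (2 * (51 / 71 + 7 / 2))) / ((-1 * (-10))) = -3078929 / 682860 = -4.51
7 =7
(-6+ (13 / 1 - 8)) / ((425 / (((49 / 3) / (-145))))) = 49 / 184875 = 0.00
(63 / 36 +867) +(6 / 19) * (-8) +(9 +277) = 87569 / 76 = 1152.22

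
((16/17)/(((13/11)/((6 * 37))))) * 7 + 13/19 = 5199449/4199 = 1238.26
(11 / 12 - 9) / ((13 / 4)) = -2.49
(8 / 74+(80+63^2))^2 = 22445133489 / 1369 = 16395276.47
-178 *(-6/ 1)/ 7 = 1068/ 7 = 152.57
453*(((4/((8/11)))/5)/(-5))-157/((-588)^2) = -861425101/8643600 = -99.66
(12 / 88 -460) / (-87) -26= -39647 / 1914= -20.71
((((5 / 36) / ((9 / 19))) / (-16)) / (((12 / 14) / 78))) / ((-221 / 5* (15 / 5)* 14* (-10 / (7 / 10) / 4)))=-133 / 528768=-0.00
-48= -48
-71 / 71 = -1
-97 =-97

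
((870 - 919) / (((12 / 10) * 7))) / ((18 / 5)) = -175 / 108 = -1.62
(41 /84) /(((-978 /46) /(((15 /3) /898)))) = -4715 /36886248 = -0.00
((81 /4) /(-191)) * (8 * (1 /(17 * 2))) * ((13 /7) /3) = -351 /22729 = -0.02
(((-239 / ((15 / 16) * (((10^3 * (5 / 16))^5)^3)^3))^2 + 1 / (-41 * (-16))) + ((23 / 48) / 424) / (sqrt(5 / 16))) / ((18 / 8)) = 95804096400183391197976208615564449085548426521990336020813627066544198646774923066413329883865530293832044016386999321076878088159070059285819350189439683944821601327366822856255830799476879048074122261700915335370943522116368943892826604072138600219969 / 141406846286670685408212883916573126850269477546457735966720913550219237202639786446026074908585522713696096968187210997909472058122787407505869360879612973502556683559193430535833606260027873474957404458270551035007495110917830061225686222314834594726562500 + 23 * sqrt(5) / 57240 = 0.00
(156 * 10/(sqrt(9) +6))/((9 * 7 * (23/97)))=11.60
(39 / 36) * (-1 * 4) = -13 / 3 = -4.33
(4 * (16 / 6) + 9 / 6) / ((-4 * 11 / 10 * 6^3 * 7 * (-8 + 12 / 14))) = 73 / 285120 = 0.00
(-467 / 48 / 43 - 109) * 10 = -1092.26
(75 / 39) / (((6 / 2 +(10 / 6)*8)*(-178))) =-75 / 113386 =-0.00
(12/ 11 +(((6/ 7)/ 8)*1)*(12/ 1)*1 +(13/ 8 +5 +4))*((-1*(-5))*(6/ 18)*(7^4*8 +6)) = 384712315/ 924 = 416355.32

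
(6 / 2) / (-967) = -3 / 967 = -0.00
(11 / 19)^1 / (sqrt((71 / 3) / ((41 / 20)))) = 11 * sqrt(43665) / 13490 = 0.17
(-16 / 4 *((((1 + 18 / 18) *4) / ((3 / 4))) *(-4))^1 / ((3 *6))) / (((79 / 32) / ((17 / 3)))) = 139264 / 6399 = 21.76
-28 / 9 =-3.11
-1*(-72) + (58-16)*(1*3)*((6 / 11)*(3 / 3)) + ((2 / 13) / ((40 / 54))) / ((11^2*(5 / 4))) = 5534154 / 39325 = 140.73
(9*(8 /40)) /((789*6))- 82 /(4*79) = -26918 /103885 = -0.26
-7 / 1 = -7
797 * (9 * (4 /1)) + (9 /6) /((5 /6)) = 28693.80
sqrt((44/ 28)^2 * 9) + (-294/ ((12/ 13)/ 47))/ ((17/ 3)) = -627597/ 238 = -2636.96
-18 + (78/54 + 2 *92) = 1507/9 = 167.44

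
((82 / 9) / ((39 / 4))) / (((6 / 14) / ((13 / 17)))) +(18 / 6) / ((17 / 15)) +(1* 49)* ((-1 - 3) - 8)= -803735 / 1377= -583.69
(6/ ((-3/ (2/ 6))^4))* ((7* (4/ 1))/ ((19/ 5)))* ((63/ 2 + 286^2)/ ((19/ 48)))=366587200/ 263169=1392.97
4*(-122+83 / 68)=-8213 / 17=-483.12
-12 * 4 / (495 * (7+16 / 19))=-304 / 24585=-0.01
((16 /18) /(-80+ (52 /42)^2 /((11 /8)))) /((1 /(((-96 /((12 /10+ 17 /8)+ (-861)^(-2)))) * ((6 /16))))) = 287691853680 /2358114146161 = 0.12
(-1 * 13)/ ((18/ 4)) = -26/ 9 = -2.89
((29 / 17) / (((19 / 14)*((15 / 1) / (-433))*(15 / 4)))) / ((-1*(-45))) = -703192 / 3270375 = -0.22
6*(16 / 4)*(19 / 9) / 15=152 / 45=3.38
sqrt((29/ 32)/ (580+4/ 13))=0.04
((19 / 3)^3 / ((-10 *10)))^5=-105.80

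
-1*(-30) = 30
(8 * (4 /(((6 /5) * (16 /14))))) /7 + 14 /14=13 /3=4.33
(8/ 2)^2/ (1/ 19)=304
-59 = -59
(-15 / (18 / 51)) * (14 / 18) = -595 / 18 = -33.06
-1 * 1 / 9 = -1 / 9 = -0.11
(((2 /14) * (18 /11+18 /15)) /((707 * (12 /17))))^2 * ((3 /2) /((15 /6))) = 146523 /370450590125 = 0.00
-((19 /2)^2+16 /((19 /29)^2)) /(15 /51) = -626093 /1444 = -433.58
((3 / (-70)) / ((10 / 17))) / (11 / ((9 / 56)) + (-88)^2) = -27 / 2895200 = -0.00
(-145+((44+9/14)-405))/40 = -1415/112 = -12.63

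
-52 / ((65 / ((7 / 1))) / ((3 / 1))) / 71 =-84 / 355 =-0.24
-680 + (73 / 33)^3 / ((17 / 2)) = -414653686 / 610929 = -678.73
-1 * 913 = -913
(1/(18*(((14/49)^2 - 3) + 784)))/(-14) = -0.00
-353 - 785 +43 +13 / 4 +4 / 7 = -30553 / 28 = -1091.18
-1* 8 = -8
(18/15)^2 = 36/25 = 1.44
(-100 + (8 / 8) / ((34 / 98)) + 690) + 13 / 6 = 60695 / 102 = 595.05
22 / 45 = 0.49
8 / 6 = 4 / 3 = 1.33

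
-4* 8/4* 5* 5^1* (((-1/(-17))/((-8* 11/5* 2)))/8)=125/2992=0.04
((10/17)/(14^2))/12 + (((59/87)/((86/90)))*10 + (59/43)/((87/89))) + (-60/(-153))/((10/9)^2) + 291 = 37372420159/124650120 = 299.82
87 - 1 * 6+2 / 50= 2026 / 25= 81.04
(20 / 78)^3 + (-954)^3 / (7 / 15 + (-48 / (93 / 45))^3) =23015233819361609840 / 332098101473697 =69302.52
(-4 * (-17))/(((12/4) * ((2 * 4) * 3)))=17/18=0.94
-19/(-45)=19/45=0.42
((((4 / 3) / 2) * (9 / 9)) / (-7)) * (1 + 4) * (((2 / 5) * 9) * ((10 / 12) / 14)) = -0.10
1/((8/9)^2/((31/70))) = 2511/4480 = 0.56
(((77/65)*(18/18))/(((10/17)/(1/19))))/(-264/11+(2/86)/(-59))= -0.00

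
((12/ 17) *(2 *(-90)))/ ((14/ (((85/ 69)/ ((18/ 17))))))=-1700/ 161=-10.56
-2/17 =-0.12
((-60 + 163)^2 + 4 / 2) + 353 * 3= 11670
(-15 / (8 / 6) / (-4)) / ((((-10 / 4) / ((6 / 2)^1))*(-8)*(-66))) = -9 / 1408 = -0.01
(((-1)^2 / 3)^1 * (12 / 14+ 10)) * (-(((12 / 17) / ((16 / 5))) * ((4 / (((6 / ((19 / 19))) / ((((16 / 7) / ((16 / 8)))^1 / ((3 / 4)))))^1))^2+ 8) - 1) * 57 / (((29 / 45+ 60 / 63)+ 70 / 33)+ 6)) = -1772574980 / 84148827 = -21.06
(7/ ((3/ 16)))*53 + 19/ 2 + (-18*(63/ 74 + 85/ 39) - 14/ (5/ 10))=5499595/ 2886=1905.61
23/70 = 0.33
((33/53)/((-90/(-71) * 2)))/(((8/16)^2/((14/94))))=5467/37365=0.15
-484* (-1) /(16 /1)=121 /4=30.25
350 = 350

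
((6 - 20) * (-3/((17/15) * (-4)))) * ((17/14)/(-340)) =9/272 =0.03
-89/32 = -2.78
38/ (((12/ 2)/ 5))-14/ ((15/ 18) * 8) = 29.57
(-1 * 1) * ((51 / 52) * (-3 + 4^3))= -3111 / 52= -59.83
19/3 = 6.33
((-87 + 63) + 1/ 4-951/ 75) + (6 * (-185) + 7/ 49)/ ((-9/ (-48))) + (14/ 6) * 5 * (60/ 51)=-70709117/ 11900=-5941.94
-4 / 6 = -2 / 3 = -0.67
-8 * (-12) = 96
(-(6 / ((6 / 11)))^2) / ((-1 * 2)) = 60.50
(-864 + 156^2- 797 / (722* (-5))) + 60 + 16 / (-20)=84948429 / 3610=23531.42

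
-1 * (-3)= 3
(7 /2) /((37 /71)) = 497 /74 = 6.72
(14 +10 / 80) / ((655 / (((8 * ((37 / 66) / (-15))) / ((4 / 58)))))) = -121249 / 1296900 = -0.09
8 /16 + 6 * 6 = 73 /2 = 36.50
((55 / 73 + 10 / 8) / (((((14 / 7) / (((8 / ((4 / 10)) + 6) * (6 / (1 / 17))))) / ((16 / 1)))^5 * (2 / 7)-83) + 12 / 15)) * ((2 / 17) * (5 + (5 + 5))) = -19414391825614821654528000 / 451388260514947710528257683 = -0.04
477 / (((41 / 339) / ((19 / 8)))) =3072357 / 328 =9366.94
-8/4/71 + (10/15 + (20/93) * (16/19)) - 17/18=-93979/752742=-0.12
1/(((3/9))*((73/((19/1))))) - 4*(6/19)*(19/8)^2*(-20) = 20919/146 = 143.28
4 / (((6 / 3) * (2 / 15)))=15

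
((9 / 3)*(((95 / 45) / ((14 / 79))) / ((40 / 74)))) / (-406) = -55537 / 341040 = -0.16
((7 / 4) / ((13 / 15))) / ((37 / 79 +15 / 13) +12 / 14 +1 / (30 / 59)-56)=-870975 / 22237298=-0.04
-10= -10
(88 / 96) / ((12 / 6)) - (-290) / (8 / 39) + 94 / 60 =56631 / 40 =1415.78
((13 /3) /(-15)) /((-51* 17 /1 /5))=0.00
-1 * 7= -7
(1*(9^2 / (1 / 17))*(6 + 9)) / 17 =1215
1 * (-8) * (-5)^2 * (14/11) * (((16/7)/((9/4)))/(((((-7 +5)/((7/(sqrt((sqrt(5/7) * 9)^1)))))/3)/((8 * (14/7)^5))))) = 4587520 * 5^(3/4) * 7^(1/4)/99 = 252025.68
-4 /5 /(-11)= 4 /55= 0.07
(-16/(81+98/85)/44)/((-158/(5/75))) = 34/18204681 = 0.00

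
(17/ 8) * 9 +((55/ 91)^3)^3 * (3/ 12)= 19.13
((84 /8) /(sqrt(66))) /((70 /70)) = 1.29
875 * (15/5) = 2625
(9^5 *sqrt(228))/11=118098 *sqrt(57)/11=81056.40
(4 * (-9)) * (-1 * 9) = 324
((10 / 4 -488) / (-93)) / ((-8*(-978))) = 971 / 1455264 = 0.00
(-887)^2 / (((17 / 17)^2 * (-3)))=-786769 / 3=-262256.33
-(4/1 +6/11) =-50/11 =-4.55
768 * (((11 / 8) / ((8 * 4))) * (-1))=-33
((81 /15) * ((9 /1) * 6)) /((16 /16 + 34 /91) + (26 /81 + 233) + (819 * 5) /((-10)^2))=42987672 /40635529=1.06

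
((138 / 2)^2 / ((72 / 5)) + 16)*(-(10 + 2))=-8319 / 2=-4159.50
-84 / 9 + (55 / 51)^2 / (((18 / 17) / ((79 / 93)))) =-2151497 / 256122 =-8.40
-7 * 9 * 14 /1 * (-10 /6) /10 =147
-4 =-4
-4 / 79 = -0.05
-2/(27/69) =-46/9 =-5.11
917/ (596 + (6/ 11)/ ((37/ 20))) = 373219/ 242692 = 1.54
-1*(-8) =8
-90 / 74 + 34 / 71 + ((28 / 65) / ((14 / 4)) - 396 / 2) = -33914379 / 170755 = -198.61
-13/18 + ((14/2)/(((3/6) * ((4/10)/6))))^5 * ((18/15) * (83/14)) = 52299830519987/18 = 2905546139999.28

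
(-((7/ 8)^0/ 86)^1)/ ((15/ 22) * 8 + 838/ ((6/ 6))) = -11/ 797908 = -0.00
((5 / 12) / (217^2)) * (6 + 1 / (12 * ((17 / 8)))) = 0.00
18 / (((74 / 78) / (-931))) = -653562 / 37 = -17663.84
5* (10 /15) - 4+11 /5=23 /15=1.53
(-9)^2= 81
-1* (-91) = 91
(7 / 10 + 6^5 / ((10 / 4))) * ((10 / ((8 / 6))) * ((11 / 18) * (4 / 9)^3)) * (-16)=-43804288 / 2187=-20029.40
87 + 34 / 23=2035 / 23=88.48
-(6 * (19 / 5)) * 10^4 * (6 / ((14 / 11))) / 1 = -7524000 / 7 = -1074857.14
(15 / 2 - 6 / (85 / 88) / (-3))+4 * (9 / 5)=2851 / 170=16.77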